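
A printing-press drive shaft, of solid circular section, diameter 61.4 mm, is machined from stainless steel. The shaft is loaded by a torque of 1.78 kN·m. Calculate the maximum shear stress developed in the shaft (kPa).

J = πd⁴/32 = π(0.0614)⁴/32 = 1.395×10^-6 m⁴.
τ_max = T·r/J = 1780 × 0.0307 / 1.395×10^-6 = 3.916×10^7 Pa.

39200 kPa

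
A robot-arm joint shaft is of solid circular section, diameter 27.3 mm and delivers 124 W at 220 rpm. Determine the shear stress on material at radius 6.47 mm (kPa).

639 kPa

ω = 2π·220/60 = 23.04 rad/s, so T = P/ω = 124 / 23.04 = 5.382 N·m.
J = πd⁴/32 = π(0.0273)⁴/32 = 5.453×10^-8 m⁴.
Shear stress varies linearly with radius: τ = T·r/J = 5.382 × 0.00647 / 5.453×10^-8 = 6.386×10^5 Pa.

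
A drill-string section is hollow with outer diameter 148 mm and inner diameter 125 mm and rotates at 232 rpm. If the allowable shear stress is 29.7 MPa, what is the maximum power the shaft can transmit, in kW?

226 kW

J = π(d_o⁴ − d_i⁴)/32 = π(0.148⁴ − 0.125⁴)/32 = 2.313×10^-5 m⁴.
T_max = τ_allow·J/r = 2.97×10^7 × 2.313×10^-5 / 0.0740 = 9285 N·m.
ω = 2π·232/60 = 24.29 rad/s, so P_max = T_max·ω = 2.256×10^5 W.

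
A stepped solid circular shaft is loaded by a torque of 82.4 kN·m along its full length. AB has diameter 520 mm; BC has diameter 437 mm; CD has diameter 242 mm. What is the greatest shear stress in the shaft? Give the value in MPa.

29.6 MPa

Under the same torque, τ_max = 16T/(πd³) is largest where d is smallest — segment CD (d = 242 mm).
τ_max = 16·82400/(π·(0.242)³) = 2.961×10^7 Pa.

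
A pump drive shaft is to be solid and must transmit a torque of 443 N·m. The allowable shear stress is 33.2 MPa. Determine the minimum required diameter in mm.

For a solid shaft τ_max = 16T/(πd³), so d = (16T/(π τ_allow))^(1/3) = (16·443.0/(π·3.32×10^7))^(1/3) = 0.04081 m.

40.8 mm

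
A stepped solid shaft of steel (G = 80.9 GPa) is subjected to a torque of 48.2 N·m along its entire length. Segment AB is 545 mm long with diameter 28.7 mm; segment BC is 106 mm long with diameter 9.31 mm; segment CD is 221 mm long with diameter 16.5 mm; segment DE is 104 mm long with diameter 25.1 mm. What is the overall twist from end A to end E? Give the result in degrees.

6.31°

J_AB = π(0.0287)⁴/32 = 6.66×10^-8 m⁴; J_BC = π(0.00931)⁴/32 = 7.38×10^-10 m⁴; J_CD = π(0.0165)⁴/32 = 7.28×10^-9 m⁴; J_DE = π(0.0251)⁴/32 = 3.90×10^-8 m⁴.
θ = (T/G)·Σ L_i/J_i = (48.20/80.9×10⁹)·(0.545/6.66×10^-8 + 0.106/7.38×10^-10 + 0.221/7.28×10^-9 + 0.104/3.90×10^-8) = 0.1102 rad.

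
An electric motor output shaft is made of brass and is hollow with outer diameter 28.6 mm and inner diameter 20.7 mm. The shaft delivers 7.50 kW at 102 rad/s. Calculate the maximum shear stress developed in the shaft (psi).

ω = 102 rad/s, so T = P/ω = 7.50×10³ / 102.0 = 73.53 N·m.
J = π(d_o⁴ − d_i⁴)/32 = π(0.0286⁴ − 0.0207⁴)/32 = 4.766×10^-8 m⁴.
τ_max = T·r/J = 73.53 × 0.0143 / 4.766×10^-8 = 2.206×10^7 Pa.

3200 psi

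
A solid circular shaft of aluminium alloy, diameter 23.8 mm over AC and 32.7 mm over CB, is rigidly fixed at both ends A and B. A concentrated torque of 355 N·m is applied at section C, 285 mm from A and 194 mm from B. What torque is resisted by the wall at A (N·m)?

56.9 N·m

Compatibility: T_A·a/J_AC = T_B·b/J_CB with T_A + T_B = T₀.
J_AC = 3.15×10^-8 m⁴, J_CB = 1.12×10^-7 m⁴, so T_A = T₀·(J_AC/a)/((J_AC/a)+(J_CB/b)) = 56.94 N·m, T_B = 298.1 N·m.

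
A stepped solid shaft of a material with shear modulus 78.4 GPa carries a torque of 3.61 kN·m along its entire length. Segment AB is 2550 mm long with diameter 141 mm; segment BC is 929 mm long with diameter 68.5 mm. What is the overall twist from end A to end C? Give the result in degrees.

J_AB = π(0.141)⁴/32 = 3.88×10^-5 m⁴; J_BC = π(0.0685)⁴/32 = 2.16×10^-6 m⁴.
θ = (T/G)·Σ L_i/J_i = (3610/78.4×10⁹)·(2.55/3.88×10^-5 + 0.929/2.16×10^-6) = 0.02282 rad.

1.31°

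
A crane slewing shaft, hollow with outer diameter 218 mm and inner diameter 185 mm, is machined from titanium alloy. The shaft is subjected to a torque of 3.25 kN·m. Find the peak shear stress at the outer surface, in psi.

481 psi

J = π(d_o⁴ − d_i⁴)/32 = π(0.218⁴ − 0.185⁴)/32 = 1.067×10^-4 m⁴.
τ_max = T·r/J = 3250 × 0.109 / 1.067×10^-4 = 3.319×10^6 Pa.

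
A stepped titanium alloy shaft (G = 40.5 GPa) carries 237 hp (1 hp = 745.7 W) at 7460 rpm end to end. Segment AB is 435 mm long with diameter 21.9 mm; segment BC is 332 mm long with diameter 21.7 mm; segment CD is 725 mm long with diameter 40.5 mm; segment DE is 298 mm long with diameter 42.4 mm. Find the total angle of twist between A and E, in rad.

0.213 rad

ω = 2π·7460/60 = 781.2 rad/s, so T = P/ω = 237×745.7 / 781.2 = 226.2 N·m.
J_AB = π(0.0219)⁴/32 = 2.26×10^-8 m⁴; J_BC = π(0.0217)⁴/32 = 2.18×10^-8 m⁴; J_CD = π(0.0405)⁴/32 = 2.64×10^-7 m⁴; J_DE = π(0.0424)⁴/32 = 3.17×10^-7 m⁴.
θ = (T/G)·Σ L_i/J_i = (226.2/40.5×10⁹)·(0.435/2.26×10^-8 + 0.332/2.18×10^-8 + 0.725/2.64×10^-7 + 0.298/3.17×10^-7) = 0.2134 rad.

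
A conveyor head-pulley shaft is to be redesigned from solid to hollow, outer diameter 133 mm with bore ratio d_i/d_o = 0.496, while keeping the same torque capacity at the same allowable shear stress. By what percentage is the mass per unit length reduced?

Equal τ_max and T ⇒ the solid shaft needs d_s³ = d_o³(1−k⁴), so d_s = 133·(1−0.496⁴)^(1/3) = 130.3 mm.
Area ratio A_h/A_s = d_o²(1−k²)/d_s² = (1−k²)/(1−k⁴)^(2/3) = 0.7860.
Mass saving = 1 − 0.7860 = 21.4 %.

21.4 %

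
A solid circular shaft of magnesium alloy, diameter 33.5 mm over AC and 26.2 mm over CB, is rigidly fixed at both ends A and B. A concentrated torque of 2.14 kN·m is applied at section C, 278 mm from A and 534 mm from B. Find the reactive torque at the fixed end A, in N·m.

1790 N·m

Compatibility: T_A·a/J_AC = T_B·b/J_CB with T_A + T_B = T₀.
J_AC = 1.24×10^-7 m⁴, J_CB = 4.63×10^-8 m⁴, so T_A = T₀·(J_AC/a)/((J_AC/a)+(J_CB/b)) = 1791 N·m, T_B = 348.9 N·m.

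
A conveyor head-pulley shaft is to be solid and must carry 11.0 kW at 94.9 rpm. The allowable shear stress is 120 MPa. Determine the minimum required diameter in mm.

36.1 mm

ω = 2π·94.9/60 = 9.938 rad/s, so T = P/ω = 11.0×10³ / 9.938 = 1107 N·m.
For a solid shaft τ_max = 16T/(πd³), so d = (16T/(π τ_allow))^(1/3) = (16·1107/(π·1.20×10^8))^(1/3) = 0.03608 m.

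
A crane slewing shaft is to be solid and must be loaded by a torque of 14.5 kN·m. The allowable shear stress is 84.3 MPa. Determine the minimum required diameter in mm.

95.7 mm

For a solid shaft τ_max = 16T/(πd³), so d = (16T/(π τ_allow))^(1/3) = (16·14500/(π·8.43×10^7))^(1/3) = 0.09568 m.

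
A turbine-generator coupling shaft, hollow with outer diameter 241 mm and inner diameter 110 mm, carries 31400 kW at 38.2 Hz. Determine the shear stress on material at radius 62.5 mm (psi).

ω = 2π·38.2 = 240.0 rad/s, so T = P/ω = 31400×10³ / 240.0 = 130800 N·m.
J = π(d_o⁴ − d_i⁴)/32 = π(0.241⁴ − 0.110⁴)/32 = 3.168×10^-4 m⁴.
Shear stress varies linearly with radius: τ = T·r/J = 130800 × 0.0625 / 3.168×10^-4 = 2.581×10^7 Pa.

3740 psi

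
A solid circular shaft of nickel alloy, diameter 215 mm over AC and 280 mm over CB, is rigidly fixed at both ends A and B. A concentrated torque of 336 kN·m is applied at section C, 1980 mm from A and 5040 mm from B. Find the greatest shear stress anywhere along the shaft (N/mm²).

Compatibility: T_A·a/J_AC = T_B·b/J_CB with T_A + T_B = T₀.
J_AC = 2.10×10^-4 m⁴, J_CB = 6.03×10^-4 m⁴, so T_A = T₀·(J_AC/a)/((J_AC/a)+(J_CB/b)) = 157700 N·m, T_B = 178300 N·m.
τ in each portion: τ_AC = 8.08×10^7 Pa, τ_CB = 4.14×10^7 Pa; maximum is in AC.
τ_max = T_AC·r/J = 157700·0.107/2.10×10^-4 = 8.083×10^7 Pa.

80.8 N/mm²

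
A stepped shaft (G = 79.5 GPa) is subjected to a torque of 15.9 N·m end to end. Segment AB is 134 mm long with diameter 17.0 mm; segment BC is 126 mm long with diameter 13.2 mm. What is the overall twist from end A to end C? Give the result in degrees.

J_AB = π(0.0170)⁴/32 = 8.20×10^-9 m⁴; J_BC = π(0.0132)⁴/32 = 2.98×10^-9 m⁴.
θ = (T/G)·Σ L_i/J_i = (15.90/79.5×10⁹)·(0.134/8.20×10^-9 + 0.126/2.98×10^-9) = 0.01172 rad.

0.672°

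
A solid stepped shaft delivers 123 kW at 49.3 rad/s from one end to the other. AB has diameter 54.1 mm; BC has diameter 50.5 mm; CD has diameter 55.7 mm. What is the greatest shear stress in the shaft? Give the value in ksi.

14.3 ksi

ω = 49.3 rad/s, so T = P/ω = 123×10³ / 49.30 = 2495 N·m.
Under the same torque, τ_max = 16T/(πd³) is largest where d is smallest — segment BC (d = 50.5 mm).
τ_max = 16·2495/(π·(0.0505)³) = 9.866×10^7 Pa.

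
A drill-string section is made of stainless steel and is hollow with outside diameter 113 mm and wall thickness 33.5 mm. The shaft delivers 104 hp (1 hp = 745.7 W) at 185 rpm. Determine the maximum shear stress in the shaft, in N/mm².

ω = 2π·185/60 = 19.37 rad/s, so T = P/ω = 104×745.7 / 19.37 = 4003 N·m.
J = π(d_o⁴ − d_i⁴)/32 = π(0.113⁴ − 0.0460⁴)/32 = 1.557×10^-5 m⁴.
τ_max = T·r/J = 4003 × 0.0565 / 1.557×10^-5 = 1.453×10^7 Pa.

14.5 N/mm²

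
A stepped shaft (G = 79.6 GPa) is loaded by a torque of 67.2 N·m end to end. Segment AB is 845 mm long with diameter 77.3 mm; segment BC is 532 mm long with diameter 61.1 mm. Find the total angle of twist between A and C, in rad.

5.32e-4 rad

J_AB = π(0.0773)⁴/32 = 3.51×10^-6 m⁴; J_BC = π(0.0611)⁴/32 = 1.37×10^-6 m⁴.
θ = (T/G)·Σ L_i/J_i = (67.20/79.6×10⁹)·(0.845/3.51×10^-6 + 0.532/1.37×10^-6) = 5.318×10^-4 rad.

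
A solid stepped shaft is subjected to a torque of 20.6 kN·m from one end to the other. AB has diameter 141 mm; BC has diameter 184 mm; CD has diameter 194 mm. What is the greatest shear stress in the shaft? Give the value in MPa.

37.4 MPa

Under the same torque, τ_max = 16T/(πd³) is largest where d is smallest — segment AB (d = 141 mm).
τ_max = 16·20600/(π·(0.141)³) = 3.743×10^7 Pa.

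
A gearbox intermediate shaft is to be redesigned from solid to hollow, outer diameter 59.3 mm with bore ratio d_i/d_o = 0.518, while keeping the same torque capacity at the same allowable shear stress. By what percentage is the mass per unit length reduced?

Equal τ_max and T ⇒ the solid shaft needs d_s³ = d_o³(1−k⁴), so d_s = 59.3·(1−0.518⁴)^(1/3) = 57.84 mm.
Area ratio A_h/A_s = d_o²(1−k²)/d_s² = (1−k²)/(1−k⁴)^(2/3) = 0.7690.
Mass saving = 1 − 0.7690 = 23.1 %.

23.1 %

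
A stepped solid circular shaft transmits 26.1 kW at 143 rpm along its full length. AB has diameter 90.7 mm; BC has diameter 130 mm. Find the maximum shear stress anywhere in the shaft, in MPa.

ω = 2π·143/60 = 14.97 rad/s, so T = P/ω = 26.1×10³ / 14.97 = 1743 N·m.
Under the same torque, τ_max = 16T/(πd³) is largest where d is smallest — segment AB (d = 90.7 mm).
τ_max = 16·1743/(π·(0.0907)³) = 1.190×10^7 Pa.

11.9 MPa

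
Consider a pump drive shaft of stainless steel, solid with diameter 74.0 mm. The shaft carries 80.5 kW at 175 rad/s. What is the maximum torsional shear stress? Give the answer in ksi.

ω = 175 rad/s, so T = P/ω = 80.5×10³ / 175.0 = 460.0 N·m.
J = πd⁴/32 = π(0.0740)⁴/32 = 2.944×10^-6 m⁴.
τ_max = T·r/J = 460.0 × 0.0370 / 2.944×10^-6 = 5.781×10^6 Pa.

0.839 ksi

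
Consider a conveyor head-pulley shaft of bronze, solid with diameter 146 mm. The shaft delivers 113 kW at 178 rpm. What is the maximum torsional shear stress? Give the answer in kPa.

ω = 2π·178/60 = 18.64 rad/s, so T = P/ω = 113×10³ / 18.64 = 6062 N·m.
J = πd⁴/32 = π(0.146)⁴/32 = 4.461×10^-5 m⁴.
τ_max = T·r/J = 6062 × 0.0730 / 4.461×10^-5 = 9.921×10^6 Pa.

9920 kPa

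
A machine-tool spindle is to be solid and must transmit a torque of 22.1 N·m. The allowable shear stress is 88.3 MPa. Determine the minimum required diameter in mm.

10.8 mm

For a solid shaft τ_max = 16T/(πd³), so d = (16T/(π τ_allow))^(1/3) = (16·22.10/(π·8.83×10^7))^(1/3) = 0.01084 m.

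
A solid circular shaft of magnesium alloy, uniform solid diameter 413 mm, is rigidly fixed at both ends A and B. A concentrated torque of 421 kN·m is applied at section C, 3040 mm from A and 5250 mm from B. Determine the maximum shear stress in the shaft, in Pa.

With uniform GJ and both ends fixed, compatibility θ_AC = θ_CB gives T_A·a = T_B·b, together with T_A + T_B = T₀.
T_A = T₀·b/(a+b) = 421000·5250/8290 = 266600 N·m; T_B = 154400 N·m.
τ in each portion: τ_AC = 1.93×10^7 Pa, τ_CB = 1.12×10^7 Pa; maximum is in AC.
τ_max = T_AC·r/J = 266600·0.206/2.86×10^-3 = 1.928×10^7 Pa.

1.93e7 Pa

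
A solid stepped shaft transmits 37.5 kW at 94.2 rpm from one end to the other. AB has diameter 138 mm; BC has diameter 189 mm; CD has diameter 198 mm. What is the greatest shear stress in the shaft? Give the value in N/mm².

7.37 N/mm²

ω = 2π·94.2/60 = 9.865 rad/s, so T = P/ω = 37.5×10³ / 9.865 = 3801 N·m.
Under the same torque, τ_max = 16T/(πd³) is largest where d is smallest — segment AB (d = 138 mm).
τ_max = 16·3801/(π·(0.138)³) = 7.367×10^6 Pa.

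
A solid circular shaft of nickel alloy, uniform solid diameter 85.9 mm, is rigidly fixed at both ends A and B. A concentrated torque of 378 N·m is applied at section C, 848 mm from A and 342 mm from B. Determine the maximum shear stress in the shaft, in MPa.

With uniform GJ and both ends fixed, compatibility θ_AC = θ_CB gives T_A·a = T_B·b, together with T_A + T_B = T₀.
T_A = T₀·b/(a+b) = 378.0·342/1190 = 108.6 N·m; T_B = 269.4 N·m.
τ in each portion: τ_AC = 8.73×10^5 Pa, τ_CB = 2.16×10^6 Pa; maximum is in CB.
τ_max = T_CB·r/J = 269.4·0.0430/5.35×10^-6 = 2.164×10^6 Pa.

2.16 MPa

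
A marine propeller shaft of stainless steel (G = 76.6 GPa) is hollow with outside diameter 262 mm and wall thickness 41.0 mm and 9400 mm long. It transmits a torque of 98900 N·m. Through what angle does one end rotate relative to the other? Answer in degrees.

1.93°

J = π(d_o⁴ − d_i⁴)/32 = π(0.262⁴ − 0.180⁴)/32 = 3.595×10^-4 m⁴.
θ = T·L/(G·J) = 98900 × 9.40 / (76.6×10⁹ × 3.595×10^-4) = 0.03376 rad.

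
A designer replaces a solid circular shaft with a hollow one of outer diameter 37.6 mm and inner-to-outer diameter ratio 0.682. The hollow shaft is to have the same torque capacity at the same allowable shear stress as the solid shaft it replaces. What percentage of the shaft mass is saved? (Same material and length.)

37.1 %

Equal τ_max and T ⇒ the solid shaft needs d_s³ = d_o³(1−k⁴), so d_s = 37.6·(1−0.682⁴)^(1/3) = 34.67 mm.
Area ratio A_h/A_s = d_o²(1−k²)/d_s² = (1−k²)/(1−k⁴)^(2/3) = 0.6293.
Mass saving = 1 − 0.6293 = 37.1 %.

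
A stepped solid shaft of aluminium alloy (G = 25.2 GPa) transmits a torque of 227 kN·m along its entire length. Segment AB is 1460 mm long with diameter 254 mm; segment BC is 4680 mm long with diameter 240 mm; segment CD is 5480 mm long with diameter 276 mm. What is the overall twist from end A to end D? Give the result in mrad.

248 mrad

J_AB = π(0.254)⁴/32 = 4.09×10^-4 m⁴; J_BC = π(0.240)⁴/32 = 3.26×10^-4 m⁴; J_CD = π(0.276)⁴/32 = 5.70×10^-4 m⁴.
θ = (T/G)·Σ L_i/J_i = (227000/25.2×10⁹)·(1.46/4.09×10^-4 + 4.68/3.26×10^-4 + 5.48/5.70×10^-4) = 0.2483 rad.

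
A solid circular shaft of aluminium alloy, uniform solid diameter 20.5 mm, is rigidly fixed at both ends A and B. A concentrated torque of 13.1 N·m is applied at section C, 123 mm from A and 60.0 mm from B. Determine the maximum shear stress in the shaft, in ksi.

With uniform GJ and both ends fixed, compatibility θ_AC = θ_CB gives T_A·a = T_B·b, together with T_A + T_B = T₀.
T_A = T₀·b/(a+b) = 13.10·60.0/183.0 = 4.295 N·m; T_B = 8.805 N·m.
τ in each portion: τ_AC = 2.54×10^6 Pa, τ_CB = 5.21×10^6 Pa; maximum is in CB.
τ_max = T_CB·r/J = 8.805·0.0103/1.73×10^-8 = 5.205×10^6 Pa.

0.755 ksi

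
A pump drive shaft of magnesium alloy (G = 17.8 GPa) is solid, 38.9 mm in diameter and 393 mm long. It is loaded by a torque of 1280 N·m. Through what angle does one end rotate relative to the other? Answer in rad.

J = πd⁴/32 = π(0.0389)⁴/32 = 2.248×10^-7 m⁴.
θ = T·L/(G·J) = 1280 × 0.393 / (17.8×10⁹ × 2.248×10^-7) = 0.1257 rad.

0.126 rad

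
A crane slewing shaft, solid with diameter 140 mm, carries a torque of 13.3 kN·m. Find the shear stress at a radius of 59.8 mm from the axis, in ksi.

J = πd⁴/32 = π(0.140)⁴/32 = 3.771×10^-5 m⁴.
Shear stress varies linearly with radius: τ = T·r/J = 13300 × 0.0598 / 3.771×10^-5 = 2.109×10^7 Pa.

3.06 ksi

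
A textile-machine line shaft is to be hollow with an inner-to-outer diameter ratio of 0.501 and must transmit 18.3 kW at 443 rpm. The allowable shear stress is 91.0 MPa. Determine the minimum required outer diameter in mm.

28.7 mm

ω = 2π·443/60 = 46.39 rad/s, so T = P/ω = 18.3×10³ / 46.39 = 394.5 N·m.
For a hollow shaft with d_i/d_o = 0.501: τ_max = 16T/(π d_o³ (1−k⁴)), so d_o = [16T/(π τ_allow (1−k⁴))]^(1/3) = [16·394.5/(π·9.10×10^7·0.9370)]^(1/3) = 0.02867 m.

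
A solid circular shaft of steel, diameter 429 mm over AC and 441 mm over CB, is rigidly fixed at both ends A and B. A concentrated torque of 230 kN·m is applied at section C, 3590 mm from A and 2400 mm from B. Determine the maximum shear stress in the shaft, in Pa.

8.54e6 Pa

Compatibility: T_A·a/J_AC = T_B·b/J_CB with T_A + T_B = T₀.
J_AC = 3.33×10^-3 m⁴, J_CB = 3.71×10^-3 m⁴, so T_A = T₀·(J_AC/a)/((J_AC/a)+(J_CB/b)) = 86130 N·m, T_B = 143900 N·m.
τ in each portion: τ_AC = 5.56×10^6 Pa, τ_CB = 8.54×10^6 Pa; maximum is in CB.
τ_max = T_CB·r/J = 143900·0.221/3.71×10^-3 = 8.543×10^6 Pa.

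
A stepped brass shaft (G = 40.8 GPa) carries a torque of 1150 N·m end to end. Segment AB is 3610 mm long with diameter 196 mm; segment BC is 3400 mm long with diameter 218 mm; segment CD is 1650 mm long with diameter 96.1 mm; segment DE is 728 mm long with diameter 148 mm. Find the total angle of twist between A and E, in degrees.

0.408°

J_AB = π(0.196)⁴/32 = 1.45×10^-4 m⁴; J_BC = π(0.218)⁴/32 = 2.22×10^-4 m⁴; J_CD = π(0.0961)⁴/32 = 8.37×10^-6 m⁴; J_DE = π(0.148)⁴/32 = 4.71×10^-5 m⁴.
θ = (T/G)·Σ L_i/J_i = (1150/40.8×10⁹)·(3.61/1.45×10^-4 + 3.40/2.22×10^-4 + 1.65/8.37×10^-6 + 0.728/4.71×10^-5) = 7.124×10^-3 rad.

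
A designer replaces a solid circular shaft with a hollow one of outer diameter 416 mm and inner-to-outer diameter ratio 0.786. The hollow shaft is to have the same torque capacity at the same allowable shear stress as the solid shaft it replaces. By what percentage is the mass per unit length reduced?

Equal τ_max and T ⇒ the solid shaft needs d_s³ = d_o³(1−k⁴), so d_s = 416·(1−0.786⁴)^(1/3) = 354.4 mm.
Area ratio A_h/A_s = d_o²(1−k²)/d_s² = (1−k²)/(1−k⁴)^(2/3) = 0.5266.
Mass saving = 1 − 0.5266 = 47.3 %.

47.3 %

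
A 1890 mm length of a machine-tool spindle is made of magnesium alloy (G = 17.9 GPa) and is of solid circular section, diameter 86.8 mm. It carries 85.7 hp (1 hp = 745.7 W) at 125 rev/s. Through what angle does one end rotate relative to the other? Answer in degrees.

ω = 2π·125 = 785.4 rad/s, so T = P/ω = 85.7×745.7 / 785.4 = 81.37 N·m.
J = πd⁴/32 = π(0.0868)⁴/32 = 5.573×10^-6 m⁴.
θ = T·L/(G·J) = 81.37 × 1.89 / (17.9×10⁹ × 5.573×10^-6) = 1.542×10^-3 rad.

0.0883°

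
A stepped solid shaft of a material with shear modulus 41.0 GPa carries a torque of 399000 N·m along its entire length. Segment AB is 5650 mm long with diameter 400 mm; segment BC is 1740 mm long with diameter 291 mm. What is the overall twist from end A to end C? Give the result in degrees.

J_AB = π(0.400)⁴/32 = 2.51×10^-3 m⁴; J_BC = π(0.291)⁴/32 = 7.04×10^-4 m⁴.
θ = (T/G)·Σ L_i/J_i = (399000/41.0×10⁹)·(5.65/2.51×10^-3 + 1.74/7.04×10^-4) = 0.04593 rad.

2.63°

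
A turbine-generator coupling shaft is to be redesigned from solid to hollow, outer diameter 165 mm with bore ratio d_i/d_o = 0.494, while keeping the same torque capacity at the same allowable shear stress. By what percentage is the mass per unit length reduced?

Equal τ_max and T ⇒ the solid shaft needs d_s³ = d_o³(1−k⁴), so d_s = 165·(1−0.494⁴)^(1/3) = 161.7 mm.
Area ratio A_h/A_s = d_o²(1−k²)/d_s² = (1−k²)/(1−k⁴)^(2/3) = 0.7876.
Mass saving = 1 − 0.7876 = 21.2 %.

21.2 %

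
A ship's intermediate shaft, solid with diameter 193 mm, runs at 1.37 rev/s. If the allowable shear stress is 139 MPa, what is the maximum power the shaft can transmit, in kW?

1690 kW

J = πd⁴/32 = π(0.193)⁴/32 = 1.362×10^-4 m⁴.
T_max = τ_allow·J/r = 1.39×10^8 × 1.362×10^-4 / 0.0965 = 196200 N·m.
ω = 2π·1.37 = 8.608 rad/s, so P_max = T_max·ω = 1.689×10^6 W.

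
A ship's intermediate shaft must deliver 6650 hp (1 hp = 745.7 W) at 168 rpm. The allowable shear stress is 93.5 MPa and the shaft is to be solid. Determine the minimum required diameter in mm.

ω = 2π·168/60 = 17.59 rad/s, so T = P/ω = 6650×745.7 / 17.59 = 281900 N·m.
For a solid shaft τ_max = 16T/(πd³), so d = (16T/(π τ_allow))^(1/3) = (16·281900/(π·9.35×10^7))^(1/3) = 0.2485 m.

249 mm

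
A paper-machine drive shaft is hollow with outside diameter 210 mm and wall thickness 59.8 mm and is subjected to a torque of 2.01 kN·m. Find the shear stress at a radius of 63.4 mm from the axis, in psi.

J = π(d_o⁴ − d_i⁴)/32 = π(0.210⁴ − 0.0904⁴)/32 = 1.844×10^-4 m⁴.
Shear stress varies linearly with radius: τ = T·r/J = 2010 × 0.0634 / 1.844×10^-4 = 6.912×10^5 Pa.

100 psi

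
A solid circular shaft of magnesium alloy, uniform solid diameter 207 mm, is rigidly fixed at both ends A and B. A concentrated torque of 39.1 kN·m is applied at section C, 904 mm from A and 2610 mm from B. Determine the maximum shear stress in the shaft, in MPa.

16.7 MPa

With uniform GJ and both ends fixed, compatibility θ_AC = θ_CB gives T_A·a = T_B·b, together with T_A + T_B = T₀.
T_A = T₀·b/(a+b) = 39100·2610/3514 = 29040 N·m; T_B = 10060 N·m.
τ in each portion: τ_AC = 1.67×10^7 Pa, τ_CB = 5.78×10^6 Pa; maximum is in AC.
τ_max = T_AC·r/J = 29040·0.103/1.80×10^-4 = 1.668×10^7 Pa.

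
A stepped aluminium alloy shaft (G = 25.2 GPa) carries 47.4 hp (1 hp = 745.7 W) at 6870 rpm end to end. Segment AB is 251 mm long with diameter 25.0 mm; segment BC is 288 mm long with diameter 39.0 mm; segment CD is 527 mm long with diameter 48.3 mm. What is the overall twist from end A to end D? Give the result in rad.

0.0172 rad

ω = 2π·6870/60 = 719.4 rad/s, so T = P/ω = 47.4×745.7 / 719.4 = 49.13 N·m.
J_AB = π(0.0250)⁴/32 = 3.83×10^-8 m⁴; J_BC = π(0.0390)⁴/32 = 2.27×10^-7 m⁴; J_CD = π(0.0483)⁴/32 = 5.34×10^-7 m⁴.
θ = (T/G)·Σ L_i/J_i = (49.13/25.2×10⁹)·(0.251/3.83×10^-8 + 0.288/2.27×10^-7 + 0.527/5.34×10^-7) = 0.01716 rad.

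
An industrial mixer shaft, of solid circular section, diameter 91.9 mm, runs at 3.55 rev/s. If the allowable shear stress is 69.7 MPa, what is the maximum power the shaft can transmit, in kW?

J = πd⁴/32 = π(0.0919)⁴/32 = 7.003×10^-6 m⁴.
T_max = τ_allow·J/r = 6.97×10^7 × 7.003×10^-6 / 0.0460 = 10620 N·m.
ω = 2π·3.55 = 22.31 rad/s, so P_max = T_max·ω = 2.369×10^5 W.

237 kW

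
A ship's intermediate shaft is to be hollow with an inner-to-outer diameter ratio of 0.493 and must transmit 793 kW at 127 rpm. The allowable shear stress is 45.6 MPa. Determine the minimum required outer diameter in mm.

192 mm

ω = 2π·127/60 = 13.30 rad/s, so T = P/ω = 793×10³ / 13.30 = 59630 N·m.
For a hollow shaft with d_i/d_o = 0.493: τ_max = 16T/(π d_o³ (1−k⁴)), so d_o = [16T/(π τ_allow (1−k⁴))]^(1/3) = [16·59630/(π·4.56×10^7·0.9409)]^(1/3) = 0.1920 m.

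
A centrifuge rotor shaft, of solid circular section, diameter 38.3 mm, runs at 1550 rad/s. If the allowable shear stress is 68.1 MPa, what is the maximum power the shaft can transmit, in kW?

1160 kW

J = πd⁴/32 = π(0.0383)⁴/32 = 2.112×10^-7 m⁴.
T_max = τ_allow·J/r = 6.81×10^7 × 2.112×10^-7 / 0.0191 = 751.2 N·m.
ω = 1550 rad/s, so P_max = T_max·ω = 1.164×10^6 W.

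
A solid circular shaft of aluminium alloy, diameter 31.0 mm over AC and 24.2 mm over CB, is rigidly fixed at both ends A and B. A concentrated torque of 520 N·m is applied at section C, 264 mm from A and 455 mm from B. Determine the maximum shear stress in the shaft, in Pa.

Compatibility: T_A·a/J_AC = T_B·b/J_CB with T_A + T_B = T₀.
J_AC = 9.07×10^-8 m⁴, J_CB = 3.37×10^-8 m⁴, so T_A = T₀·(J_AC/a)/((J_AC/a)+(J_CB/b)) = 427.8 N·m, T_B = 92.19 N·m.
τ in each portion: τ_AC = 7.31×10^7 Pa, τ_CB = 3.31×10^7 Pa; maximum is in AC.
τ_max = T_AC·r/J = 427.8·0.0155/9.07×10^-8 = 7.314×10^7 Pa.

7.31e7 Pa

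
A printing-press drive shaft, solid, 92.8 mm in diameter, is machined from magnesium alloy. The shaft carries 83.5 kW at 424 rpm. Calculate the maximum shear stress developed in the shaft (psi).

1740 psi

ω = 2π·424/60 = 44.40 rad/s, so T = P/ω = 83.5×10³ / 44.40 = 1881 N·m.
J = πd⁴/32 = π(0.0928)⁴/32 = 7.281×10^-6 m⁴.
τ_max = T·r/J = 1881 × 0.0464 / 7.281×10^-6 = 1.198×10^7 Pa.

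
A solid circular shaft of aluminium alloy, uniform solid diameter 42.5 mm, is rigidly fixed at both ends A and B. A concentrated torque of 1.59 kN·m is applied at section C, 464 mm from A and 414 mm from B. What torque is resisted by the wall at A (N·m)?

750 N·m

With uniform GJ and both ends fixed, compatibility θ_AC = θ_CB gives T_A·a = T_B·b, together with T_A + T_B = T₀.
T_A = T₀·b/(a+b) = 1590·414/878.0 = 749.7 N·m; T_B = 840.3 N·m.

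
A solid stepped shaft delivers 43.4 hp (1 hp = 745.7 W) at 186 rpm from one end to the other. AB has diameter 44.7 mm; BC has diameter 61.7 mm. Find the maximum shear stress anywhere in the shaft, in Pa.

9.47e7 Pa

ω = 2π·186/60 = 19.48 rad/s, so T = P/ω = 43.4×745.7 / 19.48 = 1662 N·m.
Under the same torque, τ_max = 16T/(πd³) is largest where d is smallest — segment AB (d = 44.7 mm).
τ_max = 16·1662/(π·(0.0447)³) = 9.475×10^7 Pa.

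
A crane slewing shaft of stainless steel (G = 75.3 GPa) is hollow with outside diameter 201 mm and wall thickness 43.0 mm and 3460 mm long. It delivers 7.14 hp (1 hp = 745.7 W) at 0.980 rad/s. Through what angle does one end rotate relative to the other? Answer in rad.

ω = 0.980 rad/s, so T = P/ω = 7.14×745.7 / 0.9800 = 5433 N·m.
J = π(d_o⁴ − d_i⁴)/32 = π(0.201⁴ − 0.115⁴)/32 = 1.431×10^-4 m⁴.
θ = T·L/(G·J) = 5433 × 3.46 / (75.3×10⁹ × 1.431×10^-4) = 1.745×10^-3 rad.

0.00174 rad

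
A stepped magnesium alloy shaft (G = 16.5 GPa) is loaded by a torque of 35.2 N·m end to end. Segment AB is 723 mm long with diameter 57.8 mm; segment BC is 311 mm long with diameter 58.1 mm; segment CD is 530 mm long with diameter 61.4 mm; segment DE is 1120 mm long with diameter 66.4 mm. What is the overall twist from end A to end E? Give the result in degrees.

0.233°

J_AB = π(0.0578)⁴/32 = 1.10×10^-6 m⁴; J_BC = π(0.0581)⁴/32 = 1.12×10^-6 m⁴; J_CD = π(0.0614)⁴/32 = 1.40×10^-6 m⁴; J_DE = π(0.0664)⁴/32 = 1.91×10^-6 m⁴.
θ = (T/G)·Σ L_i/J_i = (35.20/16.5×10⁹)·(0.723/1.10×10^-6 + 0.311/1.12×10^-6 + 0.530/1.40×10^-6 + 1.12/1.91×10^-6) = 4.063×10^-3 rad.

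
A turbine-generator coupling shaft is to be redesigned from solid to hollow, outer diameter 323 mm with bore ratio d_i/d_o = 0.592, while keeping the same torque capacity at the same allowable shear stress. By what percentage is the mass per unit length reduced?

Equal τ_max and T ⇒ the solid shaft needs d_s³ = d_o³(1−k⁴), so d_s = 323·(1−0.592⁴)^(1/3) = 309.2 mm.
Area ratio A_h/A_s = d_o²(1−k²)/d_s² = (1−k²)/(1−k⁴)^(2/3) = 0.7088.
Mass saving = 1 − 0.7088 = 29.1 %.

29.1 %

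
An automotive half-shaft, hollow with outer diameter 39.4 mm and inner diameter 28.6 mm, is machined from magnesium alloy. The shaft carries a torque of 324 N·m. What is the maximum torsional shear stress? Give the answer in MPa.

37.3 MPa

J = π(d_o⁴ − d_i⁴)/32 = π(0.0394⁴ − 0.0286⁴)/32 = 1.709×10^-7 m⁴.
τ_max = T·r/J = 324.0 × 0.0197 / 1.709×10^-7 = 3.735×10^7 Pa.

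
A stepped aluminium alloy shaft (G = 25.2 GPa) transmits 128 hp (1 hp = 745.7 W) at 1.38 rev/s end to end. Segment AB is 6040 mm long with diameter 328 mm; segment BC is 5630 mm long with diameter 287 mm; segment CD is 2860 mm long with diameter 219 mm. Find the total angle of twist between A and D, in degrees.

0.662°

ω = 2π·1.38 = 8.671 rad/s, so T = P/ω = 128×745.7 / 8.671 = 11010 N·m.
J_AB = π(0.328)⁴/32 = 1.14×10^-3 m⁴; J_BC = π(0.287)⁴/32 = 6.66×10^-4 m⁴; J_CD = π(0.219)⁴/32 = 2.26×10^-4 m⁴.
θ = (T/G)·Σ L_i/J_i = (11010/25.2×10⁹)·(6.04/1.14×10^-3 + 5.63/6.66×10^-4 + 2.86/2.26×10^-4) = 0.01155 rad.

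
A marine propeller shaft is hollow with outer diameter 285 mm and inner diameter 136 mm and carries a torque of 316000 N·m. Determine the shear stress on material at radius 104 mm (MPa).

53.5 MPa

J = π(d_o⁴ − d_i⁴)/32 = π(0.285⁴ − 0.136⁴)/32 = 6.141×10^-4 m⁴.
Shear stress varies linearly with radius: τ = T·r/J = 316000 × 0.104 / 6.141×10^-4 = 5.351×10^7 Pa.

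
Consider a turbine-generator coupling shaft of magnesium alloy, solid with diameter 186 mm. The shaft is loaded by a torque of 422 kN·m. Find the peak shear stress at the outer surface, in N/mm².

J = πd⁴/32 = π(0.186)⁴/32 = 1.175×10^-4 m⁴.
τ_max = T·r/J = 422000 × 0.0930 / 1.175×10^-4 = 3.340×10^8 Pa.

334 N/mm²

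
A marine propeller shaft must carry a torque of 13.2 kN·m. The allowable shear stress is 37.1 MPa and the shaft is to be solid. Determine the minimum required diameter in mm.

For a solid shaft τ_max = 16T/(πd³), so d = (16T/(π τ_allow))^(1/3) = (16·13200/(π·3.71×10^7))^(1/3) = 0.1219 m.

122 mm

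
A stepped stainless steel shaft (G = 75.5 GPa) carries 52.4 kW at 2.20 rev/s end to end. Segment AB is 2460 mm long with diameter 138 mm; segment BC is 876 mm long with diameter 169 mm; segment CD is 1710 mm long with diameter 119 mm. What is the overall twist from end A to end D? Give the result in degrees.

0.480°

ω = 2π·2.20 = 13.82 rad/s, so T = P/ω = 52.4×10³ / 13.82 = 3791 N·m.
J_AB = π(0.138)⁴/32 = 3.56×10^-5 m⁴; J_BC = π(0.169)⁴/32 = 8.01×10^-5 m⁴; J_CD = π(0.119)⁴/32 = 1.97×10^-5 m⁴.
θ = (T/G)·Σ L_i/J_i = (3791/75.5×10⁹)·(2.46/3.56×10^-5 + 0.876/8.01×10^-5 + 1.71/1.97×10^-5) = 8.379×10^-3 rad.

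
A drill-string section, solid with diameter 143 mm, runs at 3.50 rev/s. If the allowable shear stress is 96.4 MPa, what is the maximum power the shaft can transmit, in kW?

J = πd⁴/32 = π(0.143)⁴/32 = 4.105×10^-5 m⁴.
T_max = τ_allow·J/r = 9.64×10^7 × 4.105×10^-5 / 0.0715 = 55350 N·m.
ω = 2π·3.50 = 21.99 rad/s, so P_max = T_max·ω = 1.217×10^6 W.

1220 kW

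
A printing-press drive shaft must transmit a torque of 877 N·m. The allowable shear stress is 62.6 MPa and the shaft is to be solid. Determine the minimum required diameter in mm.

41.5 mm

For a solid shaft τ_max = 16T/(πd³), so d = (16T/(π τ_allow))^(1/3) = (16·877.0/(π·6.26×10^7))^(1/3) = 0.04148 m.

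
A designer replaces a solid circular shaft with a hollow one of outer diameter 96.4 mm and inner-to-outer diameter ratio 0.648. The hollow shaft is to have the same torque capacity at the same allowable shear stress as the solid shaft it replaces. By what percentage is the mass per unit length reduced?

34.0 %

Equal τ_max and T ⇒ the solid shaft needs d_s³ = d_o³(1−k⁴), so d_s = 96.4·(1−0.648⁴)^(1/3) = 90.36 mm.
Area ratio A_h/A_s = d_o²(1−k²)/d_s² = (1−k²)/(1−k⁴)^(2/3) = 0.6602.
Mass saving = 1 − 0.6602 = 34.0 %.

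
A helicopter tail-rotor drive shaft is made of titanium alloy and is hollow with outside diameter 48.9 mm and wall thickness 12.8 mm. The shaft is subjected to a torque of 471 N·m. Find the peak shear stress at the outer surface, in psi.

J = π(d_o⁴ − d_i⁴)/32 = π(0.0489⁴ − 0.0233⁴)/32 = 5.324×10^-7 m⁴.
τ_max = T·r/J = 471.0 × 0.0244 / 5.324×10^-7 = 2.163×10^7 Pa.

3140 psi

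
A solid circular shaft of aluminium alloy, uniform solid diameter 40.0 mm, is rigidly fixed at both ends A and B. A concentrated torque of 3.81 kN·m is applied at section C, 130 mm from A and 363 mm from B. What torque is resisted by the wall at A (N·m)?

2810 N·m

With uniform GJ and both ends fixed, compatibility θ_AC = θ_CB gives T_A·a = T_B·b, together with T_A + T_B = T₀.
T_A = T₀·b/(a+b) = 3810·363/493.0 = 2805 N·m; T_B = 1005 N·m.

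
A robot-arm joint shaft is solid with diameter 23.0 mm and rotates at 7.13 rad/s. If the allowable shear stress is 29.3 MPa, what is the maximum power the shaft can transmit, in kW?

J = πd⁴/32 = π(0.0230)⁴/32 = 2.747×10^-8 m⁴.
T_max = τ_allow·J/r = 2.93×10^7 × 2.747×10^-8 / 0.0115 = 70.00 N·m.
ω = 7.13 rad/s, so P_max = T_max·ω = 499.1 W.

0.499 kW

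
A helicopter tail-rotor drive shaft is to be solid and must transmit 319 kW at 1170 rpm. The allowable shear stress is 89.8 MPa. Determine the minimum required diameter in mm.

52.9 mm

ω = 2π·1170/60 = 122.5 rad/s, so T = P/ω = 319×10³ / 122.5 = 2604 N·m.
For a solid shaft τ_max = 16T/(πd³), so d = (16T/(π τ_allow))^(1/3) = (16·2604/(π·8.98×10^7))^(1/3) = 0.05286 m.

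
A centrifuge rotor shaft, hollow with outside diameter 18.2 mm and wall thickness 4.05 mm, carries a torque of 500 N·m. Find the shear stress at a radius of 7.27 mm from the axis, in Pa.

J = π(d_o⁴ − d_i⁴)/32 = π(0.0182⁴ − 0.0101⁴)/32 = 9.750×10^-9 m⁴.
Shear stress varies linearly with radius: τ = T·r/J = 500.0 × 0.00727 / 9.750×10^-9 = 3.728×10^8 Pa.

3.73e8 Pa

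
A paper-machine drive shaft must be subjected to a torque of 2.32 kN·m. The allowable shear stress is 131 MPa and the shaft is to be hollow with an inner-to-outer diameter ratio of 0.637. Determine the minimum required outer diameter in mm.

For a hollow shaft with d_i/d_o = 0.637: τ_max = 16T/(π d_o³ (1−k⁴)), so d_o = [16T/(π τ_allow (1−k⁴))]^(1/3) = [16·2320/(π·1.31×10^8·0.8354)]^(1/3) = 0.04762 m.

47.6 mm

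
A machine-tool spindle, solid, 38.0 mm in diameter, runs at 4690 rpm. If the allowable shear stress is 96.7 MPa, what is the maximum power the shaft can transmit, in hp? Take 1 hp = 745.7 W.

686 hp

J = πd⁴/32 = π(0.0380)⁴/32 = 2.047×10^-7 m⁴.
T_max = τ_allow·J/r = 9.67×10^7 × 2.047×10^-7 / 0.0190 = 1042 N·m.
ω = 2π·4690/60 = 491.1 rad/s, so P_max = T_max·ω = 5.117×10^5 W.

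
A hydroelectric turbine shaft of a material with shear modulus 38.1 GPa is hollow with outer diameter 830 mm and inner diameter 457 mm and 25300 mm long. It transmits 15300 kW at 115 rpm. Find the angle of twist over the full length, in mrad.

ω = 2π·115/60 = 12.04 rad/s, so T = P/ω = 15300×10³ / 12.04 = 1.270e6 N·m.
J = π(d_o⁴ − d_i⁴)/32 = π(0.830⁴ − 0.457⁴)/32 = 0.04231 m⁴.
θ = T·L/(G·J) = 1.270e6 × 25.3 / (38.1×10⁹ × 0.04231) = 0.01994 rad.

19.9 mrad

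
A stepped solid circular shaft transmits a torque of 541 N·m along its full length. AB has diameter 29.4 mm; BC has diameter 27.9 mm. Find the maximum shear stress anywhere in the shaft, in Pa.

1.27e8 Pa

Under the same torque, τ_max = 16T/(πd³) is largest where d is smallest — segment BC (d = 27.9 mm).
τ_max = 16·541.0/(π·(0.0279)³) = 1.269×10^8 Pa.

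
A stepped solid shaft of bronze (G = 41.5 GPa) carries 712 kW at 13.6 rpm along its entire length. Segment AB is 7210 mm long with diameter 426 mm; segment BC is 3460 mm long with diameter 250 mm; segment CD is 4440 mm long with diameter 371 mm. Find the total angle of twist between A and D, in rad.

0.164 rad

ω = 2π·13.6/60 = 1.424 rad/s, so T = P/ω = 712×10³ / 1.424 = 499900 N·m.
J_AB = π(0.426)⁴/32 = 3.23×10^-3 m⁴; J_BC = π(0.250)⁴/32 = 3.83×10^-4 m⁴; J_CD = π(0.371)⁴/32 = 1.86×10^-3 m⁴.
θ = (T/G)·Σ L_i/J_i = (499900/41.5×10⁹)·(7.21/3.23×10^-3 + 3.46/3.83×10^-4 + 4.44/1.86×10^-3) = 0.1643 rad.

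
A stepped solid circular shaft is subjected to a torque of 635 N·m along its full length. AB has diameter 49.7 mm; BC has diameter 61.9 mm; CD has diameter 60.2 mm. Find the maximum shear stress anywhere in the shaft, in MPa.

26.3 MPa

Under the same torque, τ_max = 16T/(πd³) is largest where d is smallest — segment AB (d = 49.7 mm).
τ_max = 16·635.0/(π·(0.0497)³) = 2.634×10^7 Pa.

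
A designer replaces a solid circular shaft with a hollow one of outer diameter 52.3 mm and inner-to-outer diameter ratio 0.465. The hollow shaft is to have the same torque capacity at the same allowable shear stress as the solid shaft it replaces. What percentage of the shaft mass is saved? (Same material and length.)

19.1 %

Equal τ_max and T ⇒ the solid shaft needs d_s³ = d_o³(1−k⁴), so d_s = 52.3·(1−0.465⁴)^(1/3) = 51.47 mm.
Area ratio A_h/A_s = d_o²(1−k²)/d_s² = (1−k²)/(1−k⁴)^(2/3) = 0.8092.
Mass saving = 1 − 0.8092 = 19.1 %.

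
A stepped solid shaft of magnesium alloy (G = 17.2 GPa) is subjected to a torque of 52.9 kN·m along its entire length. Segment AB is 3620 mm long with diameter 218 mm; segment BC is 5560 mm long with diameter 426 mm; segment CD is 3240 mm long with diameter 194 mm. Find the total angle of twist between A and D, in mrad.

J_AB = π(0.218)⁴/32 = 2.22×10^-4 m⁴; J_BC = π(0.426)⁴/32 = 3.23×10^-3 m⁴; J_CD = π(0.194)⁴/32 = 1.39×10^-4 m⁴.
θ = (T/G)·Σ L_i/J_i = (52900/17.2×10⁹)·(3.62/2.22×10^-4 + 5.56/3.23×10^-3 + 3.24/1.39×10^-4) = 0.1272 rad.

127 mrad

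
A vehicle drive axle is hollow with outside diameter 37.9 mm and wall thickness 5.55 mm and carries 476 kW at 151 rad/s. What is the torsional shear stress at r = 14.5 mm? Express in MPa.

301 MPa

ω = 151 rad/s, so T = P/ω = 476×10³ / 151.0 = 3152 N·m.
J = π(d_o⁴ − d_i⁴)/32 = π(0.0379⁴ − 0.0268⁴)/32 = 1.519×10^-7 m⁴.
Shear stress varies linearly with radius: τ = T·r/J = 3152 × 0.0145 / 1.519×10^-7 = 3.009×10^8 Pa.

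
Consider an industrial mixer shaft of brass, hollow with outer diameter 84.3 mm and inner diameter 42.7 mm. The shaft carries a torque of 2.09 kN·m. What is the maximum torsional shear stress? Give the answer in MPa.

J = π(d_o⁴ − d_i⁴)/32 = π(0.0843⁴ − 0.0427⁴)/32 = 4.632×10^-6 m⁴.
τ_max = T·r/J = 2090 × 0.0421 / 4.632×10^-6 = 1.902×10^7 Pa.

19.0 MPa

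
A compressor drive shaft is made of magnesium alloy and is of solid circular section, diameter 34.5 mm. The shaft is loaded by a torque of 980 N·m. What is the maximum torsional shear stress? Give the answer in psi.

J = πd⁴/32 = π(0.0345)⁴/32 = 1.391×10^-7 m⁴.
τ_max = T·r/J = 980.0 × 0.0173 / 1.391×10^-7 = 1.215×10^8 Pa.

17600 psi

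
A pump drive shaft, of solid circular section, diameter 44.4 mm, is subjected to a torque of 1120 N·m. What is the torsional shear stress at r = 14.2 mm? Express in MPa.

J = πd⁴/32 = π(0.0444)⁴/32 = 3.815×10^-7 m⁴.
Shear stress varies linearly with radius: τ = T·r/J = 1120 × 0.0142 / 3.815×10^-7 = 4.168×10^7 Pa.

41.7 MPa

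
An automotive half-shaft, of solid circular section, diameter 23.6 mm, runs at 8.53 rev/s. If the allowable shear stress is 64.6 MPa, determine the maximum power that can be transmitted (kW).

J = πd⁴/32 = π(0.0236)⁴/32 = 3.045×10^-8 m⁴.
T_max = τ_allow·J/r = 6.46×10^7 × 3.045×10^-8 / 0.0118 = 166.7 N·m.
ω = 2π·8.53 = 53.60 rad/s, so P_max = T_max·ω = 8936 W.

8.94 kW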